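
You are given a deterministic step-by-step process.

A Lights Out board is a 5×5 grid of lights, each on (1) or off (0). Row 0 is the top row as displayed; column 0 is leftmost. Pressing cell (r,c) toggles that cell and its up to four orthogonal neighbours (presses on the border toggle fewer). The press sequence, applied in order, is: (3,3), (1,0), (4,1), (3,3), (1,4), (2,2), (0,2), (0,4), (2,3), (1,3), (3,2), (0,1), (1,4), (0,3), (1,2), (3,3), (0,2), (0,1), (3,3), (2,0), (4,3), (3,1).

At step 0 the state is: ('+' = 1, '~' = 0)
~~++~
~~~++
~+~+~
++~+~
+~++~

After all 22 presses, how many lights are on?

step 0: ~~++~
~~~++
~+~+~
++~+~
+~++~
step 1: ~~++~
~~~++
~+~~~
+++~+
+~+~~
step 2: +~++~
++~++
++~~~
+++~+
+~+~~
step 3: +~++~
++~++
++~~~
+~+~+
~+~~~
step 4: +~++~
++~++
++~+~
+~~+~
~+~+~
step 5: +~+++
++~~~
++~++
+~~+~
~+~+~
step 6: +~+++
+++~~
+~+~+
+~++~
~+~+~
step 7: ++~~+
++~~~
+~+~+
+~++~
~+~+~
step 8: ++~+~
++~~+
+~+~+
+~++~
~+~+~
step 9: ++~+~
++~++
+~~+~
+~+~~
~+~+~
step 10: ++~~~
+++~~
+~~~~
+~+~~
~+~+~
step 11: ++~~~
+++~~
+~+~~
++~+~
~+++~
step 12: ~~+~~
+~+~~
+~+~~
++~+~
~+++~
step 13: ~~+~+
+~+++
+~+~+
++~+~
~+++~
step 14: ~~~+~
+~+~+
+~+~+
++~+~
~+++~
step 15: ~~++~
++~++
+~~~+
++~+~
~+++~
step 16: ~~++~
++~++
+~~++
+++~+
~++~~
step 17: ~+~~~
+++++
+~~++
+++~+
~++~~
step 18: +~+~~
+~+++
+~~++
+++~+
~++~~
step 19: +~+~~
+~+++
+~~~+
++~+~
~+++~
step 20: +~+~~
~~+++
~+~~+
~+~+~
~+++~
step 21: +~+~~
~~+++
~+~~+
~+~~~
~+~~+
step 22: +~+~~
~~+++
~~~~+
+~+~~
~~~~+

9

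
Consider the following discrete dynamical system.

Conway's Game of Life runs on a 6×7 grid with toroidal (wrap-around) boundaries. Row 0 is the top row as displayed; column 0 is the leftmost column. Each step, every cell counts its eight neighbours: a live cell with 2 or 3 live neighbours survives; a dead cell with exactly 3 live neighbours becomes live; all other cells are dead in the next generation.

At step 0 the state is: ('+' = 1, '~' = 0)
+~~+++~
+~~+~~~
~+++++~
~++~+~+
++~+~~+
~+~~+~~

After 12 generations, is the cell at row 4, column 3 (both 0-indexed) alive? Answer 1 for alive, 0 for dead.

1

gen 0: +~~+++~
+~~+~~~
~+++++~
~++~+~+
++~+~~+
~+~~+~~
gen 1: ++++~++
+~~~~~~
~~~~~++
~~~~~~+
~~~++~+
~+~~~~~
gen 2: ~~+~~~+
~~+~+~~
+~~~~++
+~~~+~+
+~~~~+~
~+~~~~~
gen 3: ~+++~~~
++~+~~~
++~++~~
~+~~+~~
++~~~+~
++~~~~+
gen 4: ~~~+~~+
~~~~~~~
~~~++~~
~~~++++
~~+~~+~
~~~~~~+
gen 5: ~~~~~~~
~~~++~~
~~~+~~~
~~+~~~+
~~~+~~~
~~~~~++
gen 6: ~~~~++~
~~~++~~
~~+++~~
~~++~~~
~~~~~++
~~~~~~~
gen 7: ~~~+++~
~~+~~~~
~~~~~~~
~~+~~+~
~~~~~~~
~~~~+~+
gen 8: ~~~+++~
~~~++~~
~~~~~~~
~~~~~~~
~~~~~+~
~~~++~~
gen 9: ~~+~~+~
~~~+~+~
~~~~~~~
~~~~~~~
~~~~+~~
~~~+~~~
gen 10: ~~++~~~
~~~~+~~
~~~~~~~
~~~~~~~
~~~~~~~
~~~++~~
gen 11: ~~+~~~~
~~~+~~~
~~~~~~~
~~~~~~~
~~~~~~~
~~+++~~
gen 12: ~~+~+~~
~~~~~~~
~~~~~~~
~~~~~~~
~~~+~~~
~~++~~~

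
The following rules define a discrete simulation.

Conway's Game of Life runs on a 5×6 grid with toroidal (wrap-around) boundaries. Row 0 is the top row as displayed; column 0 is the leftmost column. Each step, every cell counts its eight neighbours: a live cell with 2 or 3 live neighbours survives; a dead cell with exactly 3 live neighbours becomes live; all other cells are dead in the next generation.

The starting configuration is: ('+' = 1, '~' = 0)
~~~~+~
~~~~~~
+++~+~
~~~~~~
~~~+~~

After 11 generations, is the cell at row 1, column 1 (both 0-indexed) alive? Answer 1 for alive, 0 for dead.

0) ~~~~+~
~~~~~~
+++~+~
~~~~~~
~~~+~~
1) ~~~~~~
~+~+~+
~+~~~~
~+++~~
~~~~~~
2) ~~~~~~
+~+~~~
~+~++~
~++~~~
~~+~~~
3) ~+~~~~
~+++~~
+~~+~~
~+~~~~
~++~~~
4) +~~+~~
++~+~~
+~~+~~
++~~~~
+++~~~
5) ~~~+~+
++~+++
~~~~~+
~~~~~+
~~+~~+
6) ~+~+~~
~~++~~
~~~~~~
+~~~++
+~~~~+
7) ++~++~
~~++~~
~~~+++
+~~~+~
~+~~~~
8) ++~++~
++~~~~
~~+~~+
+~~++~
~++++~
9) ~~~~+~
~~~++~
~~++++
+~~~~~
~~~~~~
10) ~~~++~
~~+~~~
~~+~~+
~~~+++
~~~~~~
11) ~~~+~~
~~+~+~
~~+~~+
~~~+++
~~~~~+

0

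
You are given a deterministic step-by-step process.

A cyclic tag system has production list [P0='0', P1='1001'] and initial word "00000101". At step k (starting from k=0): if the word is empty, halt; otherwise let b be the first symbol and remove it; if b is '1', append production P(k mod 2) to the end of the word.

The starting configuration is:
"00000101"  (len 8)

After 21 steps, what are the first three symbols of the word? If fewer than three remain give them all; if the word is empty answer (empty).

010

[0] "00000101"  (len 8)
[1] "0000101"  (len 7)
[2] "000101"  (len 6)
[3] "00101"  (len 5)
[4] "0101"  (len 4)
[5] "101"  (len 3)
[6] "011001"  (len 6)
[7] "11001"  (len 5)
[8] "10011001"  (len 8)
[9] "00110010"  (len 8)
[10] "0110010"  (len 7)
[11] "110010"  (len 6)
[12] "100101001"  (len 9)
[13] "001010010"  (len 9)
[14] "01010010"  (len 8)
[15] "1010010"  (len 7)
[16] "0100101001"  (len 10)
[17] "100101001"  (len 9)
[18] "001010011001"  (len 12)
[19] "01010011001"  (len 11)
[20] "1010011001"  (len 10)
[21] "0100110010"  (len 10)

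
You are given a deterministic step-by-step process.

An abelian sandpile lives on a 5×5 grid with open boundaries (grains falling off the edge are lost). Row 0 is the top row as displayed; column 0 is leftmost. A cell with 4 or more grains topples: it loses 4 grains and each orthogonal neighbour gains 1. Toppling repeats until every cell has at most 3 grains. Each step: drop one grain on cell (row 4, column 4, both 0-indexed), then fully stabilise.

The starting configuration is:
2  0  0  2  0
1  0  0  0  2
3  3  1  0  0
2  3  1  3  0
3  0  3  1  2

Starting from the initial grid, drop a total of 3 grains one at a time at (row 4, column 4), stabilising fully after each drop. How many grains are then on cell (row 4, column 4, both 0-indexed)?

0) 2  0  0  2  0
1  0  0  0  2
3  3  1  0  0
2  3  1  3  0
3  0  3  1  2
1) 2  0  0  2  0
1  0  0  0  2
3  3  1  0  0
2  3  1  3  0
3  0  3  1  3
2) 2  0  0  2  0
1  0  0  0  2
3  3  1  0  0
2  3  1  3  1
3  0  3  2  0
3) 2  0  0  2  0
1  0  0  0  2
3  3  1  0  0
2  3  1  3  1
3  0  3  2  1

1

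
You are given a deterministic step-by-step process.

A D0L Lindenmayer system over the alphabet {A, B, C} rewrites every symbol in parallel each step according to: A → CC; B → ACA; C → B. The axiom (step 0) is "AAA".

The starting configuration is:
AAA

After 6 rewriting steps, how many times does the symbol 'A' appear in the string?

k=0  AAA
k=1  CCCCCC
k=2  BBBBBB
k=3  ACAACAACAACAACAACA
k=4  CCBCCCCBCCCCBCCCCBCCCCBCCCCBCC
k=5  BBACABBBBACABBBBACABBBBACABBBBACABBBBACABB
k=6  ACAACACCBCCACAACAACAACACCBCCACAACAACAACACCBCCACAACAACAACACCBCCACAACAACAACACCBCCACAACAACAACACCBCCACAACA

48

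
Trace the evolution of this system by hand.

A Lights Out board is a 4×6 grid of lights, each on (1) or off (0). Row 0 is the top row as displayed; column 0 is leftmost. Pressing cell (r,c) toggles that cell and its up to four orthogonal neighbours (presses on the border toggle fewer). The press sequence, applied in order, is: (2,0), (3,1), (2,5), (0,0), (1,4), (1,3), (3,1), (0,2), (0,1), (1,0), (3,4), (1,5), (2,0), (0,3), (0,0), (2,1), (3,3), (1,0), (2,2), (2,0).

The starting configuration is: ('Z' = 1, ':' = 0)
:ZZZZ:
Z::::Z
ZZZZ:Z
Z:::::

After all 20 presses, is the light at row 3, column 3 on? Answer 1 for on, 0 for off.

t=0: :ZZZZ:
Z::::Z
ZZZZ:Z
Z:::::
t=1: :ZZZZ:
:::::Z
::ZZ:Z
::::::
t=2: :ZZZZ:
:::::Z
:ZZZ:Z
ZZZ:::
t=3: :ZZZZ:
::::::
:ZZZZ:
ZZZ::Z
t=4: Z:ZZZ:
Z:::::
:ZZZZ:
ZZZ::Z
t=5: Z:ZZ::
Z::ZZZ
:ZZZ::
ZZZ::Z
t=6: Z:Z:::
Z:Z::Z
:ZZ:::
ZZZ::Z
t=7: Z:Z:::
Z:Z::Z
::Z:::
:::::Z
t=8: ZZ:Z::
Z::::Z
::Z:::
:::::Z
t=9: ::ZZ::
ZZ:::Z
::Z:::
:::::Z
t=10: Z:ZZ::
:::::Z
Z:Z:::
:::::Z
t=11: Z:ZZ::
:::::Z
Z:Z:Z:
:::ZZ:
t=12: Z:ZZ:Z
::::Z:
Z:Z:ZZ
:::ZZ:
t=13: Z:ZZ:Z
Z:::Z:
:ZZ:ZZ
Z::ZZ:
t=14: Z:::ZZ
Z::ZZ:
:ZZ:ZZ
Z::ZZ:
t=15: :Z::ZZ
:::ZZ:
:ZZ:ZZ
Z::ZZ:
t=16: :Z::ZZ
:Z:ZZ:
Z:::ZZ
ZZ:ZZ:
t=17: :Z::ZZ
:Z:ZZ:
Z::ZZZ
ZZZ:::
t=18: ZZ::ZZ
Z::ZZ:
:::ZZZ
ZZZ:::
t=19: ZZ::ZZ
Z:ZZZ:
:ZZ:ZZ
ZZ::::
t=20: ZZ::ZZ
::ZZZ:
Z:Z:ZZ
:Z::::

0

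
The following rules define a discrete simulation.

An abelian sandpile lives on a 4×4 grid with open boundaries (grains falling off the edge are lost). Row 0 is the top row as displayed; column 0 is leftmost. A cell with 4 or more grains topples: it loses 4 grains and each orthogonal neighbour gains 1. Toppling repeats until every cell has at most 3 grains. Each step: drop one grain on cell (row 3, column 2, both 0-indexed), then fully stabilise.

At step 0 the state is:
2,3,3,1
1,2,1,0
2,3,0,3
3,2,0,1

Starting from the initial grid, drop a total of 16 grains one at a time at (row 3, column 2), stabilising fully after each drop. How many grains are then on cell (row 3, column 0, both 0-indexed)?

step 0: 2,3,3,1
1,2,1,0
2,3,0,3
3,2,0,1
step 1: 2,3,3,1
1,2,1,0
2,3,0,3
3,2,1,1
step 2: 2,3,3,1
1,2,1,0
2,3,0,3
3,2,2,1
step 3: 2,3,3,1
1,2,1,0
2,3,0,3
3,2,3,1
step 4: 2,3,3,1
1,2,1,0
2,3,1,3
3,3,0,2
step 5: 2,3,3,1
1,2,1,0
2,3,1,3
3,3,1,2
step 6: 2,3,3,1
1,2,1,0
2,3,1,3
3,3,2,2
step 7: 2,3,3,1
1,2,1,0
2,3,1,3
3,3,3,2
step 8: 2,3,3,1
2,3,1,0
0,1,3,3
1,2,1,3
step 9: 2,3,3,1
2,3,1,0
0,1,3,3
1,2,2,3
step 10: 2,3,3,1
2,3,1,0
0,1,3,3
1,2,3,3
step 11: 2,3,3,1
2,3,2,1
0,2,1,1
1,3,2,1
step 12: 2,3,3,1
2,3,2,1
0,2,1,1
1,3,3,1
step 13: 2,3,3,1
2,3,2,1
0,3,2,1
2,0,1,2
step 14: 2,3,3,1
2,3,2,1
0,3,2,1
2,0,2,2
step 15: 2,3,3,1
2,3,2,1
0,3,2,1
2,0,3,2
step 16: 2,3,3,1
2,3,2,1
0,3,3,1
2,1,0,3

2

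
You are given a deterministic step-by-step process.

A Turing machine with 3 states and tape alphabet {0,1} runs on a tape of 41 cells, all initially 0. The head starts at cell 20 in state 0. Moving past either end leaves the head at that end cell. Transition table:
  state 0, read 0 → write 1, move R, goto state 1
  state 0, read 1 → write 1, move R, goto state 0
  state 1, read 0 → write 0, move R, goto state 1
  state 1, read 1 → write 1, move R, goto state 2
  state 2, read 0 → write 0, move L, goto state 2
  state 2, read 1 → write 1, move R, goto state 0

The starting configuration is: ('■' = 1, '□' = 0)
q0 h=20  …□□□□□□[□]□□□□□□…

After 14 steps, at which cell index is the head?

0) q0 h=20  …□□□□□□[□]□□□□□□…
1) q1 h=21  …□□□□□■[□]□□□□□□…
2) q1 h=22  …□□□□■□[□]□□□□□□…
3) q1 h=23  …□□□■□□[□]□□□□□□…
4) q1 h=24  …□□■□□□[□]□□□□□□…
5) q1 h=25  …□■□□□□[□]□□□□□□…
6) q1 h=26  …■□□□□□[□]□□□□□□…
7) q1 h=27  …□□□□□□[□]□□□□□□…
8) q1 h=28  …□□□□□□[□]□□□□□□…
9) q1 h=29  …□□□□□□[□]□□□□□□…
10) q1 h=30  …□□□□□□[□]□□□□□□…
11) q1 h=31  …□□□□□□[□]□□□□□□…
12) q1 h=32  …□□□□□□[□]□□□□□□…
13) q1 h=33  …□□□□□□[□]□□□□□□…
14) q1 h=34  …□□□□□□[□]□□□□□□|

34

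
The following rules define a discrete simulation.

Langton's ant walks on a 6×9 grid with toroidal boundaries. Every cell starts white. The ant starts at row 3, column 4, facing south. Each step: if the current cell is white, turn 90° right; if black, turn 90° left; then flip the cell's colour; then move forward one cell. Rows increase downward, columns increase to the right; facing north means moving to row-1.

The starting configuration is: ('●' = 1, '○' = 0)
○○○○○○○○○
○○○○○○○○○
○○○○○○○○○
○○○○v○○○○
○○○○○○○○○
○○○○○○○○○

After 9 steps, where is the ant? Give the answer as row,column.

gen 0: ○○○○○○○○○
○○○○○○○○○
○○○○○○○○○
○○○○v○○○○
○○○○○○○○○
○○○○○○○○○
gen 1: ○○○○○○○○○
○○○○○○○○○
○○○○○○○○○
○○○<●○○○○
○○○○○○○○○
○○○○○○○○○
gen 2: ○○○○○○○○○
○○○○○○○○○
○○○^○○○○○
○○○●●○○○○
○○○○○○○○○
○○○○○○○○○
gen 3: ○○○○○○○○○
○○○○○○○○○
○○○●>○○○○
○○○●●○○○○
○○○○○○○○○
○○○○○○○○○
gen 4: ○○○○○○○○○
○○○○○○○○○
○○○●●○○○○
○○○●v○○○○
○○○○○○○○○
○○○○○○○○○
gen 5: ○○○○○○○○○
○○○○○○○○○
○○○●●○○○○
○○○●○>○○○
○○○○○○○○○
○○○○○○○○○
gen 6: ○○○○○○○○○
○○○○○○○○○
○○○●●○○○○
○○○●○●○○○
○○○○○v○○○
○○○○○○○○○
gen 7: ○○○○○○○○○
○○○○○○○○○
○○○●●○○○○
○○○●○●○○○
○○○○<●○○○
○○○○○○○○○
gen 8: ○○○○○○○○○
○○○○○○○○○
○○○●●○○○○
○○○●^●○○○
○○○○●●○○○
○○○○○○○○○
gen 9: ○○○○○○○○○
○○○○○○○○○
○○○●●○○○○
○○○●●>○○○
○○○○●●○○○
○○○○○○○○○

3,5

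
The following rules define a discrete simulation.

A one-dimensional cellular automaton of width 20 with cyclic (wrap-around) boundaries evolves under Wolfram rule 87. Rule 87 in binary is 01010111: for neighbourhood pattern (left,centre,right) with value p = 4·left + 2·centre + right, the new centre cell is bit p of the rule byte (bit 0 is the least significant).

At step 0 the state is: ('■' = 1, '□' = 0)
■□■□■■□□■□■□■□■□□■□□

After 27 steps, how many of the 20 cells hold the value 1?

[0] ■□■□■■□□■□■□■□■□□■□□
[1] ■□■□□■■■■□■□■□■■■■■■
[2] ■□■■■□□□■□■□■□□□□□□□
[3] ■□□□■■■■■□■□■■■■■■■■
[4] ■■■■□□□□■□■□□□□□□□□□
[5] □□□■■■■■■□■■■■■■■■■■
[6] ■■■□□□□□■□□□□□□□□□□■
[7] □□■■■■■■■■■■■■■■■■■□
[8] ■■□□□□□□□□□□□□□□□□■■
[9] □■■■■■■■■■■■■■■■■■□□
[10] ■□□□□□□□□□□□□□□□□■■■
[11] ■■■■■■■■■■■■■■■■■□□□
[12] □□□□□□□□□□□□□□□□■■■■
[13] ■■■■■■■■■■■■■■■■□□□■
[14] □□□□□□□□□□□□□□□■■■■□
[15] ■■■■■■■■■■■■■■■□□□■■
[16] □□□□□□□□□□□□□□■■■■□□
[17] ■■■■■■■■■■■■■■□□□■■■
[18] □□□□□□□□□□□□□■■■■□□□
[19] ■■■■■■■■■■■■■□□□■■■■
[20] □□□□□□□□□□□□■■■■□□□□
[21] ■■■■■■■■■■■■□□□■■■■■
[22] □□□□□□□□□□□■■■■□□□□□
[23] ■■■■■■■■■■■□□□■■■■■■
[24] □□□□□□□□□□■■■■□□□□□□
[25] ■■■■■■■■■■□□□■■■■■■■
[26] □□□□□□□□□■■■■□□□□□□□
[27] ■■■■■■■■■□□□■■■■■■■■

17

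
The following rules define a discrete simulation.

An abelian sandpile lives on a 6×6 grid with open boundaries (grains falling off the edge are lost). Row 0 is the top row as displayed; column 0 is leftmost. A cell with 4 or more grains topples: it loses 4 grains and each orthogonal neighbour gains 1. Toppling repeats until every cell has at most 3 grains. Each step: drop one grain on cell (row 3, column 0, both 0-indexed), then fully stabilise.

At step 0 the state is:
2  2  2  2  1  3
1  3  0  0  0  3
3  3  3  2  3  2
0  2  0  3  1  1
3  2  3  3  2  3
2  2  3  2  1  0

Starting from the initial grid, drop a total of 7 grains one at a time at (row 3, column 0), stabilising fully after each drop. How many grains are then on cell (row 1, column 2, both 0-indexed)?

2

step 0: 2  2  2  2  1  3
1  3  0  0  0  3
3  3  3  2  3  2
0  2  0  3  1  1
3  2  3  3  2  3
2  2  3  2  1  0
step 1: 2  2  2  2  1  3
1  3  0  0  0  3
3  3  3  2  3  2
1  2  0  3  1  1
3  2  3  3  2  3
2  2  3  2  1  0
step 2: 2  2  2  2  1  3
1  3  0  0  0  3
3  3  3  2  3  2
2  2  0  3  1  1
3  2  3  3  2  3
2  2  3  2  1  0
step 3: 2  2  2  2  1  3
1  3  0  0  0  3
3  3  3  2  3  2
3  2  0  3  1  1
3  2  3  3  2  3
2  2  3  2  1  0
step 4: 2  3  2  2  1  3
3  0  2  1  1  3
1  3  2  1  0  3
3  2  0  2  3  1
2  2  3  2  3  3
0  1  2  0  2  0
step 5: 2  3  2  2  1  3
3  0  2  1  1  3
2  3  2  1  0  3
0  3  0  2  3  1
3  2  3  2  3  3
0  1  2  0  2  0
step 6: 2  3  2  2  1  3
3  0  2  1  1  3
2  3  2  1  0  3
1  3  0  2  3  1
3  2  3  2  3  3
0  1  2  0  2  0
step 7: 2  3  2  2  1  3
3  0  2  1  1  3
2  3  2  1  0  3
2  3  0  2  3  1
3  2  3  2  3  3
0  1  2  0  2  0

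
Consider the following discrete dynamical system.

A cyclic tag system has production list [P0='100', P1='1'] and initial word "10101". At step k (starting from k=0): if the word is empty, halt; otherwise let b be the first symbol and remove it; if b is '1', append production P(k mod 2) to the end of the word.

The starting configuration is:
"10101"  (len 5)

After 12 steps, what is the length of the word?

7

t=0: "10101"  (len 5)
t=1: "0101100"  (len 7)
t=2: "101100"  (len 6)
t=3: "01100100"  (len 8)
t=4: "1100100"  (len 7)
t=5: "100100100"  (len 9)
t=6: "001001001"  (len 9)
t=7: "01001001"  (len 8)
t=8: "1001001"  (len 7)
t=9: "001001100"  (len 9)
t=10: "01001100"  (len 8)
t=11: "1001100"  (len 7)
t=12: "0011001"  (len 7)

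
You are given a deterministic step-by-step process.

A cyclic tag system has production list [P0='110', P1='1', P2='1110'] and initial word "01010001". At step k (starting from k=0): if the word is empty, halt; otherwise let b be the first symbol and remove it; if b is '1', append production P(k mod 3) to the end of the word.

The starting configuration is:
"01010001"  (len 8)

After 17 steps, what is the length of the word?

step 0: "01010001"  (len 8)
step 1: "1010001"  (len 7)
step 2: "0100011"  (len 7)
step 3: "100011"  (len 6)
step 4: "00011110"  (len 8)
step 5: "0011110"  (len 7)
step 6: "011110"  (len 6)
step 7: "11110"  (len 5)
step 8: "11101"  (len 5)
step 9: "11011110"  (len 8)
step 10: "1011110110"  (len 10)
step 11: "0111101101"  (len 10)
step 12: "111101101"  (len 9)
step 13: "11101101110"  (len 11)
step 14: "11011011101"  (len 11)
step 15: "10110111011110"  (len 14)
step 16: "0110111011110110"  (len 16)
step 17: "110111011110110"  (len 15)

15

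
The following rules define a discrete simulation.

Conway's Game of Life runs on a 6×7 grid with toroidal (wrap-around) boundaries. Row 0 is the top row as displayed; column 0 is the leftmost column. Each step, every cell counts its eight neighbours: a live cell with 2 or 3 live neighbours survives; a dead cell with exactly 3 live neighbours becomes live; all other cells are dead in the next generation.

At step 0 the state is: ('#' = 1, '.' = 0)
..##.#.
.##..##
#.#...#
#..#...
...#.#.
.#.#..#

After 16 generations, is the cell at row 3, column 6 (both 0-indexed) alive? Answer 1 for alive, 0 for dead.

[0] ..##.#.
.##..##
#.#...#
#..#...
...#.#.
.#.#..#
[1] ...#.#.
....##.
..##.#.
#####..
#..#..#
...#.##
[2] ...#...
..#..##
.....##
#....#.
.......
#.##.#.
[3] .#.#.#.
....###
#...#..
.....#.
.#..#..
..###..
[4] ......#
#..#..#
....#..
....##.
..#.##.
.#...#.
[5] .....##
#....##
...##.#
.......
...#..#
....###
[6] .......
#......
#...#.#
...###.
....#.#
#...#..
[7] .......
#.....#
#..##.#
#..#...
......#
.....#.
[8] ......#
#....##
.#.###.
#..###.
......#
.......
[9] #....##
#......
.###...
#.##...
....###
.......
[10] #.....#
#.#....
#..#...
#....##
...####
#...#..
[11] #.....#
#......
#......
#..#...
...#...
#..##..
[12] ##....#
##.....
##....#
.......
..##...
#..##.#
[13] ..#..#.
..#....
.#....#
###....
..###..
...####
[14] ..#..##
.##....
.......
#......
#.....#
......#
[15] ###..##
.##....
.#.....
#.....#
#.....#
.......
[16] #.#...#
......#
.##....
.#....#
#.....#
.....#.

1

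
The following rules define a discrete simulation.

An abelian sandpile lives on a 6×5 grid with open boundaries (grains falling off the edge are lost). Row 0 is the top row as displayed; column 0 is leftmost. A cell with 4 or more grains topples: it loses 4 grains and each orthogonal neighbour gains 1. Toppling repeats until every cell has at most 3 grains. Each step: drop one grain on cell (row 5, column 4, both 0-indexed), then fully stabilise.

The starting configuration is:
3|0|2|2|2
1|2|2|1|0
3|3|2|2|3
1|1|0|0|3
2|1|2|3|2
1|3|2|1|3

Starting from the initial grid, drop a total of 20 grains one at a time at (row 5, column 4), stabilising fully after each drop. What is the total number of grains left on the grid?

53

gen 0: 3|0|2|2|2
1|2|2|1|0
3|3|2|2|3
1|1|0|0|3
2|1|2|3|2
1|3|2|1|3
gen 1: 3|0|2|2|2
1|2|2|1|0
3|3|2|2|3
1|1|0|0|3
2|1|2|3|3
1|3|2|2|0
gen 2: 3|0|2|2|2
1|2|2|1|0
3|3|2|2|3
1|1|0|0|3
2|1|2|3|3
1|3|2|2|1
gen 3: 3|0|2|2|2
1|2|2|1|0
3|3|2|2|3
1|1|0|0|3
2|1|2|3|3
1|3|2|2|2
gen 4: 3|0|2|2|2
1|2|2|1|0
3|3|2|2|3
1|1|0|0|3
2|1|2|3|3
1|3|2|2|3
gen 5: 3|0|2|2|2
1|2|2|1|1
3|3|2|3|0
1|1|0|2|1
2|1|3|1|2
1|3|3|0|2
gen 6: 3|0|2|2|2
1|2|2|1|1
3|3|2|3|0
1|1|0|2|1
2|1|3|1|2
1|3|3|0|3
gen 7: 3|0|2|2|2
1|2|2|1|1
3|3|2|3|0
1|1|0|2|1
2|1|3|1|3
1|3|3|1|0
gen 8: 3|0|2|2|2
1|2|2|1|1
3|3|2|3|0
1|1|0|2|1
2|1|3|1|3
1|3|3|1|1
gen 9: 3|0|2|2|2
1|2|2|1|1
3|3|2|3|0
1|1|0|2|1
2|1|3|1|3
1|3|3|1|2
gen 10: 3|0|2|2|2
1|2|2|1|1
3|3|2|3|0
1|1|0|2|1
2|1|3|1|3
1|3|3|1|3
gen 11: 3|0|2|2|2
1|2|2|1|1
3|3|2|3|0
1|1|0|2|2
2|1|3|2|0
1|3|3|2|1
gen 12: 3|0|2|2|2
1|2|2|1|1
3|3|2|3|0
1|1|0|2|2
2|1|3|2|0
1|3|3|2|2
gen 13: 3|0|2|2|2
1|2|2|1|1
3|3|2|3|0
1|1|0|2|2
2|1|3|2|0
1|3|3|2|3
gen 14: 3|0|2|2|2
1|2|2|1|1
3|3|2|3|0
1|1|0|2|2
2|1|3|2|1
1|3|3|3|0
gen 15: 3|0|2|2|2
1|2|2|1|1
3|3|2|3|0
1|1|0|2|2
2|1|3|2|1
1|3|3|3|1
gen 16: 3|0|2|2|2
1|2|2|1|1
3|3|2|3|0
1|1|0|2|2
2|1|3|2|1
1|3|3|3|2
gen 17: 3|0|2|2|2
1|2|2|1|1
3|3|2|3|0
1|1|0|2|2
2|1|3|2|1
1|3|3|3|3
gen 18: 3|0|2|2|2
1|2|2|1|1
3|3|2|3|0
1|1|1|3|2
2|3|1|0|3
2|0|2|2|1
gen 19: 3|0|2|2|2
1|2|2|1|1
3|3|2|3|0
1|1|1|3|2
2|3|1|0|3
2|0|2|2|2
gen 20: 3|0|2|2|2
1|2|2|1|1
3|3|2|3|0
1|1|1|3|2
2|3|1|0|3
2|0|2|2|3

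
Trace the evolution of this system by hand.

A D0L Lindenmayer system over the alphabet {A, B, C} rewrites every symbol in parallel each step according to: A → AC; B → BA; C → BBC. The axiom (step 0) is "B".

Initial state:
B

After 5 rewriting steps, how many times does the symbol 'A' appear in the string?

[0] B
[1] BA
[2] BAAC
[3] BAACACBBC
[4] BAACACBBCACBBCBABABBC
[5] BAACACBBCACBBCBABABBCACBBCBABABBCBAACBAACBABABBC

15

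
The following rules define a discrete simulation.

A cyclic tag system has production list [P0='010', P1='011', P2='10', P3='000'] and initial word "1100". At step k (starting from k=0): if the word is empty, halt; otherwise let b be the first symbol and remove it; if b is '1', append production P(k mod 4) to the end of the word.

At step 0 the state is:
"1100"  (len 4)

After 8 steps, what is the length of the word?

5

k=0  "1100"  (len 4)
k=1  "100010"  (len 6)
k=2  "00010011"  (len 8)
k=3  "0010011"  (len 7)
k=4  "010011"  (len 6)
k=5  "10011"  (len 5)
k=6  "0011011"  (len 7)
k=7  "011011"  (len 6)
k=8  "11011"  (len 5)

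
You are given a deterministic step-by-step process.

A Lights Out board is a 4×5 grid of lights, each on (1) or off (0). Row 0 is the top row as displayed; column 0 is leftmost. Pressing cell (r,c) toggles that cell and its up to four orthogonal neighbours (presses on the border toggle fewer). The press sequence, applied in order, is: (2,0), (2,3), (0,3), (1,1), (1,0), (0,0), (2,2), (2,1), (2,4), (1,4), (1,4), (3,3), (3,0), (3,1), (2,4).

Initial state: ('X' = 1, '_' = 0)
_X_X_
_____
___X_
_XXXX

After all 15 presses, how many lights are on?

9

step 0: _X_X_
_____
___X_
_XXXX
step 1: _X_X_
X____
XX_X_
XXXXX
step 2: _X_X_
X__X_
XXX_X
XXX_X
step 3: _XX_X
X____
XXX_X
XXX_X
step 4: __X_X
_XX__
X_X_X
XXX_X
step 5: X_X_X
X_X__
__X_X
XXX_X
step 6: _XX_X
__X__
__X_X
XXX_X
step 7: _XX_X
_____
_X_XX
XX__X
step 8: _XX_X
_X___
X_XXX
X___X
step 9: _XX_X
_X__X
X_X__
X____
step 10: _XX__
_X_X_
X_X_X
X____
step 11: _XX_X
_X__X
X_X__
X____
step 12: _XX_X
_X__X
X_XX_
X_XXX
step 13: _XX_X
_X__X
__XX_
_XXXX
step 14: _XX_X
_X__X
_XXX_
X__XX
step 15: _XX_X
_X___
_XX_X
X__X_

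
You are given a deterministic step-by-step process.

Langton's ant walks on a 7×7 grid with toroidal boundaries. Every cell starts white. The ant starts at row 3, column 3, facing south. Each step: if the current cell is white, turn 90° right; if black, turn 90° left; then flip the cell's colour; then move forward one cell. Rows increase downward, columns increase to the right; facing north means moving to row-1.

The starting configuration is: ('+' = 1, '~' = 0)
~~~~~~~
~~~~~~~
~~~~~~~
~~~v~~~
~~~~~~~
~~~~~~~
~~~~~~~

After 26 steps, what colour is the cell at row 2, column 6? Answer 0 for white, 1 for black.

k=0  ~~~~~~~
~~~~~~~
~~~~~~~
~~~v~~~
~~~~~~~
~~~~~~~
~~~~~~~
k=1  ~~~~~~~
~~~~~~~
~~~~~~~
~~<+~~~
~~~~~~~
~~~~~~~
~~~~~~~
k=2  ~~~~~~~
~~~~~~~
~~^~~~~
~~++~~~
~~~~~~~
~~~~~~~
~~~~~~~
k=3  ~~~~~~~
~~~~~~~
~~+>~~~
~~++~~~
~~~~~~~
~~~~~~~
~~~~~~~
k=4  ~~~~~~~
~~~~~~~
~~++~~~
~~+v~~~
~~~~~~~
~~~~~~~
~~~~~~~
k=5  ~~~~~~~
~~~~~~~
~~++~~~
~~+~>~~
~~~~~~~
~~~~~~~
~~~~~~~
k=6  ~~~~~~~
~~~~~~~
~~++~~~
~~+~+~~
~~~~v~~
~~~~~~~
~~~~~~~
k=7  ~~~~~~~
~~~~~~~
~~++~~~
~~+~+~~
~~~<+~~
~~~~~~~
~~~~~~~
k=8  ~~~~~~~
~~~~~~~
~~++~~~
~~+^+~~
~~~++~~
~~~~~~~
~~~~~~~
k=9  ~~~~~~~
~~~~~~~
~~++~~~
~~++>~~
~~~++~~
~~~~~~~
~~~~~~~
k=10  ~~~~~~~
~~~~~~~
~~++^~~
~~++~~~
~~~++~~
~~~~~~~
~~~~~~~
k=11  ~~~~~~~
~~~~~~~
~~+++>~
~~++~~~
~~~++~~
~~~~~~~
~~~~~~~
k=12  ~~~~~~~
~~~~~~~
~~++++~
~~++~v~
~~~++~~
~~~~~~~
~~~~~~~
k=13  ~~~~~~~
~~~~~~~
~~++++~
~~++<+~
~~~++~~
~~~~~~~
~~~~~~~
k=14  ~~~~~~~
~~~~~~~
~~++^+~
~~++++~
~~~++~~
~~~~~~~
~~~~~~~
k=15  ~~~~~~~
~~~~~~~
~~+<~+~
~~++++~
~~~++~~
~~~~~~~
~~~~~~~
k=16  ~~~~~~~
~~~~~~~
~~+~~+~
~~+v++~
~~~++~~
~~~~~~~
~~~~~~~
k=17  ~~~~~~~
~~~~~~~
~~+~~+~
~~+~>+~
~~~++~~
~~~~~~~
~~~~~~~
k=18  ~~~~~~~
~~~~~~~
~~+~^+~
~~+~~+~
~~~++~~
~~~~~~~
~~~~~~~
k=19  ~~~~~~~
~~~~~~~
~~+~+>~
~~+~~+~
~~~++~~
~~~~~~~
~~~~~~~
k=20  ~~~~~~~
~~~~~^~
~~+~+~~
~~+~~+~
~~~++~~
~~~~~~~
~~~~~~~
k=21  ~~~~~~~
~~~~~+>
~~+~+~~
~~+~~+~
~~~++~~
~~~~~~~
~~~~~~~
k=22  ~~~~~~~
~~~~~++
~~+~+~v
~~+~~+~
~~~++~~
~~~~~~~
~~~~~~~
k=23  ~~~~~~~
~~~~~++
~~+~+<+
~~+~~+~
~~~++~~
~~~~~~~
~~~~~~~
k=24  ~~~~~~~
~~~~~^+
~~+~+++
~~+~~+~
~~~++~~
~~~~~~~
~~~~~~~
k=25  ~~~~~~~
~~~~<~+
~~+~+++
~~+~~+~
~~~++~~
~~~~~~~
~~~~~~~
k=26  ~~~~^~~
~~~~+~+
~~+~+++
~~+~~+~
~~~++~~
~~~~~~~
~~~~~~~

1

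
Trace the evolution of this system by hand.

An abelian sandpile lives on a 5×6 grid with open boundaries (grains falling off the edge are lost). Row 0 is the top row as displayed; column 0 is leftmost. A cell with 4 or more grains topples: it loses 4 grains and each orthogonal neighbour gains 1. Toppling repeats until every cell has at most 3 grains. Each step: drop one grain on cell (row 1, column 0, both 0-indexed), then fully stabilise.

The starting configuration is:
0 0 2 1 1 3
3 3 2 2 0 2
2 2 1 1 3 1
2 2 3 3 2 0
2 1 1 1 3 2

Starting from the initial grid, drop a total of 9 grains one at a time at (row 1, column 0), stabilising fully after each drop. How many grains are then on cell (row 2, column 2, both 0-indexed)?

2

t=0: 0 0 2 1 1 3
3 3 2 2 0 2
2 2 1 1 3 1
2 2 3 3 2 0
2 1 1 1 3 2
t=1: 1 1 2 1 1 3
1 0 3 2 0 2
3 3 1 1 3 1
2 2 3 3 2 0
2 1 1 1 3 2
t=2: 1 1 2 1 1 3
2 0 3 2 0 2
3 3 1 1 3 1
2 2 3 3 2 0
2 1 1 1 3 2
t=3: 1 1 2 1 1 3
3 0 3 2 0 2
3 3 1 1 3 1
2 2 3 3 2 0
2 1 1 1 3 2
t=4: 2 1 2 1 1 3
1 2 3 2 0 2
1 0 2 1 3 1
3 3 3 3 2 0
2 1 1 1 3 2
t=5: 2 1 2 1 1 3
2 2 3 2 0 2
1 0 2 1 3 1
3 3 3 3 2 0
2 1 1 1 3 2
t=6: 2 1 2 1 1 3
3 2 3 2 0 2
1 0 2 1 3 1
3 3 3 3 2 0
2 1 1 1 3 2
t=7: 3 1 2 1 1 3
0 3 3 2 0 2
2 0 2 1 3 1
3 3 3 3 2 0
2 1 1 1 3 2
t=8: 3 1 2 1 1 3
1 3 3 2 0 2
2 0 2 1 3 1
3 3 3 3 2 0
2 1 1 1 3 2
t=9: 3 1 2 1 1 3
2 3 3 2 0 2
2 0 2 1 3 1
3 3 3 3 2 0
2 1 1 1 3 2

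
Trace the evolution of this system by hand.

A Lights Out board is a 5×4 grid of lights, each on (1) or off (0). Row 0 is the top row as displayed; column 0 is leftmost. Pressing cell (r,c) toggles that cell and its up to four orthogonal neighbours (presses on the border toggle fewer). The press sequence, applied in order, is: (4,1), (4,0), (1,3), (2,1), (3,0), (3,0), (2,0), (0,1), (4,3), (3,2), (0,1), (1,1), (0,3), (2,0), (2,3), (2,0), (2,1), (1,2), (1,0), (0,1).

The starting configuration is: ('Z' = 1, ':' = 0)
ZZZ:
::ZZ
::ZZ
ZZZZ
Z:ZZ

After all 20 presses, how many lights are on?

k=0  ZZZ:
::ZZ
::ZZ
ZZZZ
Z:ZZ
k=1  ZZZ:
::ZZ
::ZZ
Z:ZZ
:Z:Z
k=2  ZZZ:
::ZZ
::ZZ
::ZZ
Z::Z
k=3  ZZZZ
::::
::Z:
::ZZ
Z::Z
k=4  ZZZZ
:Z::
ZZ::
:ZZZ
Z::Z
k=5  ZZZZ
:Z::
:Z::
Z:ZZ
:::Z
k=6  ZZZZ
:Z::
ZZ::
:ZZZ
Z::Z
k=7  ZZZZ
ZZ::
::::
ZZZZ
Z::Z
k=8  :::Z
Z:::
::::
ZZZZ
Z::Z
k=9  :::Z
Z:::
::::
ZZZ:
Z:Z:
k=10  :::Z
Z:::
::Z:
Z::Z
Z:::
k=11  ZZZZ
ZZ::
::Z:
Z::Z
Z:::
k=12  Z:ZZ
::Z:
:ZZ:
Z::Z
Z:::
k=13  Z:::
::ZZ
:ZZ:
Z::Z
Z:::
k=14  Z:::
Z:ZZ
Z:Z:
:::Z
Z:::
k=15  Z:::
Z:Z:
Z::Z
::::
Z:::
k=16  Z:::
::Z:
:Z:Z
Z:::
Z:::
k=17  Z:::
:ZZ:
Z:ZZ
ZZ::
Z:::
k=18  Z:Z:
:::Z
Z::Z
ZZ::
Z:::
k=19  ::Z:
ZZ:Z
:::Z
ZZ::
Z:::
k=20  ZZ::
Z::Z
:::Z
ZZ::
Z:::

8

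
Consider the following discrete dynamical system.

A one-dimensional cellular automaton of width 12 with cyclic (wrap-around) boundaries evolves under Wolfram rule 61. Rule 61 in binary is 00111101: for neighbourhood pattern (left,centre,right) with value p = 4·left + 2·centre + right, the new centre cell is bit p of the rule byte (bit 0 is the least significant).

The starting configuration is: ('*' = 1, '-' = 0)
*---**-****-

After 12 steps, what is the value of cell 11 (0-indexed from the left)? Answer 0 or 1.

0

gen 0: *---**-****-
gen 1: ***-*-**---*
gen 2: ---****-**-*
gen 3: **-*---**-**
gen 4: --****-*-**-
gen 5: *-*---****-*
gen 6: -****-*---**
gen 7: **---****-*-
gen 8: *-**-*---***
gen 9: -**-****-*--
gen 10: -*-**---****
gen 11: ****-**-*---
gen 12: *---**-****-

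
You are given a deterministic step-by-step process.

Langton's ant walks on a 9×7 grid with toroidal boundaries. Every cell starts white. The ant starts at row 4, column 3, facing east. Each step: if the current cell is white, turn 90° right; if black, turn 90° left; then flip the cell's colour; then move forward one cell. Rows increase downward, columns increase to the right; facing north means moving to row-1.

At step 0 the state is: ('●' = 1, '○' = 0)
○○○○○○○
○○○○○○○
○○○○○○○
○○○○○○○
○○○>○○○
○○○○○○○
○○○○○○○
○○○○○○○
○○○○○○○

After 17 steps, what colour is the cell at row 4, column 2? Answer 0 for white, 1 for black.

0

t=0: ○○○○○○○
○○○○○○○
○○○○○○○
○○○○○○○
○○○>○○○
○○○○○○○
○○○○○○○
○○○○○○○
○○○○○○○
t=1: ○○○○○○○
○○○○○○○
○○○○○○○
○○○○○○○
○○○●○○○
○○○v○○○
○○○○○○○
○○○○○○○
○○○○○○○
t=2: ○○○○○○○
○○○○○○○
○○○○○○○
○○○○○○○
○○○●○○○
○○<●○○○
○○○○○○○
○○○○○○○
○○○○○○○
t=3: ○○○○○○○
○○○○○○○
○○○○○○○
○○○○○○○
○○^●○○○
○○●●○○○
○○○○○○○
○○○○○○○
○○○○○○○
t=4: ○○○○○○○
○○○○○○○
○○○○○○○
○○○○○○○
○○●>○○○
○○●●○○○
○○○○○○○
○○○○○○○
○○○○○○○
t=5: ○○○○○○○
○○○○○○○
○○○○○○○
○○○^○○○
○○●○○○○
○○●●○○○
○○○○○○○
○○○○○○○
○○○○○○○
t=6: ○○○○○○○
○○○○○○○
○○○○○○○
○○○●>○○
○○●○○○○
○○●●○○○
○○○○○○○
○○○○○○○
○○○○○○○
t=7: ○○○○○○○
○○○○○○○
○○○○○○○
○○○●●○○
○○●○v○○
○○●●○○○
○○○○○○○
○○○○○○○
○○○○○○○
t=8: ○○○○○○○
○○○○○○○
○○○○○○○
○○○●●○○
○○●<●○○
○○●●○○○
○○○○○○○
○○○○○○○
○○○○○○○
t=9: ○○○○○○○
○○○○○○○
○○○○○○○
○○○^●○○
○○●●●○○
○○●●○○○
○○○○○○○
○○○○○○○
○○○○○○○
t=10: ○○○○○○○
○○○○○○○
○○○○○○○
○○<○●○○
○○●●●○○
○○●●○○○
○○○○○○○
○○○○○○○
○○○○○○○
t=11: ○○○○○○○
○○○○○○○
○○^○○○○
○○●○●○○
○○●●●○○
○○●●○○○
○○○○○○○
○○○○○○○
○○○○○○○
t=12: ○○○○○○○
○○○○○○○
○○●>○○○
○○●○●○○
○○●●●○○
○○●●○○○
○○○○○○○
○○○○○○○
○○○○○○○
t=13: ○○○○○○○
○○○○○○○
○○●●○○○
○○●v●○○
○○●●●○○
○○●●○○○
○○○○○○○
○○○○○○○
○○○○○○○
t=14: ○○○○○○○
○○○○○○○
○○●●○○○
○○<●●○○
○○●●●○○
○○●●○○○
○○○○○○○
○○○○○○○
○○○○○○○
t=15: ○○○○○○○
○○○○○○○
○○●●○○○
○○○●●○○
○○v●●○○
○○●●○○○
○○○○○○○
○○○○○○○
○○○○○○○
t=16: ○○○○○○○
○○○○○○○
○○●●○○○
○○○●●○○
○○○>●○○
○○●●○○○
○○○○○○○
○○○○○○○
○○○○○○○
t=17: ○○○○○○○
○○○○○○○
○○●●○○○
○○○^●○○
○○○○●○○
○○●●○○○
○○○○○○○
○○○○○○○
○○○○○○○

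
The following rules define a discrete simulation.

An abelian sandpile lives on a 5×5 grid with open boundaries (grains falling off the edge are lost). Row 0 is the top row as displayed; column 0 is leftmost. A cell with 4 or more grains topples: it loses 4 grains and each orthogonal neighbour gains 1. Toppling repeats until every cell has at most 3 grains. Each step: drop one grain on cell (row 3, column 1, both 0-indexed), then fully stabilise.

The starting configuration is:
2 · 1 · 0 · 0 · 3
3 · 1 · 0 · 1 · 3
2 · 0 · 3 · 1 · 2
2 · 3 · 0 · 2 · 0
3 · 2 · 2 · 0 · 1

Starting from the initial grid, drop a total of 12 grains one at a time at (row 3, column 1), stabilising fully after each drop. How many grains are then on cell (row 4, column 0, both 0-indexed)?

t=0: 2 · 1 · 0 · 0 · 3
3 · 1 · 0 · 1 · 3
2 · 0 · 3 · 1 · 2
2 · 3 · 0 · 2 · 0
3 · 2 · 2 · 0 · 1
t=1: 2 · 1 · 0 · 0 · 3
3 · 1 · 0 · 1 · 3
2 · 1 · 3 · 1 · 2
3 · 0 · 1 · 2 · 0
3 · 3 · 2 · 0 · 1
t=2: 2 · 1 · 0 · 0 · 3
3 · 1 · 0 · 1 · 3
2 · 1 · 3 · 1 · 2
3 · 1 · 1 · 2 · 0
3 · 3 · 2 · 0 · 1
t=3: 2 · 1 · 0 · 0 · 3
3 · 1 · 0 · 1 · 3
2 · 1 · 3 · 1 · 2
3 · 2 · 1 · 2 · 0
3 · 3 · 2 · 0 · 1
t=4: 2 · 1 · 0 · 0 · 3
3 · 1 · 0 · 1 · 3
2 · 1 · 3 · 1 · 2
3 · 3 · 1 · 2 · 0
3 · 3 · 2 · 0 · 1
t=5: 2 · 1 · 0 · 0 · 3
3 · 1 · 0 · 1 · 3
3 · 2 · 3 · 1 · 2
1 · 2 · 2 · 2 · 0
1 · 1 · 3 · 0 · 1
t=6: 2 · 1 · 0 · 0 · 3
3 · 1 · 0 · 1 · 3
3 · 2 · 3 · 1 · 2
1 · 3 · 2 · 2 · 0
1 · 1 · 3 · 0 · 1
t=7: 2 · 1 · 0 · 0 · 3
3 · 1 · 0 · 1 · 3
3 · 3 · 3 · 1 · 2
2 · 0 · 3 · 2 · 0
1 · 2 · 3 · 0 · 1
t=8: 2 · 1 · 0 · 0 · 3
3 · 1 · 0 · 1 · 3
3 · 3 · 3 · 1 · 2
2 · 1 · 3 · 2 · 0
1 · 2 · 3 · 0 · 1
t=9: 2 · 1 · 0 · 0 · 3
3 · 1 · 0 · 1 · 3
3 · 3 · 3 · 1 · 2
2 · 2 · 3 · 2 · 0
1 · 2 · 3 · 0 · 1
t=10: 2 · 1 · 0 · 0 · 3
3 · 1 · 0 · 1 · 3
3 · 3 · 3 · 1 · 2
2 · 3 · 3 · 2 · 0
1 · 2 · 3 · 0 · 1
t=11: 3 · 1 · 0 · 0 · 3
0 · 3 · 1 · 1 · 3
2 · 3 · 1 · 2 · 2
1 · 0 · 3 · 3 · 0
3 · 1 · 1 · 1 · 1
t=12: 3 · 1 · 0 · 0 · 3
0 · 3 · 1 · 1 · 3
2 · 3 · 1 · 2 · 2
1 · 1 · 3 · 3 · 0
3 · 1 · 1 · 1 · 1

3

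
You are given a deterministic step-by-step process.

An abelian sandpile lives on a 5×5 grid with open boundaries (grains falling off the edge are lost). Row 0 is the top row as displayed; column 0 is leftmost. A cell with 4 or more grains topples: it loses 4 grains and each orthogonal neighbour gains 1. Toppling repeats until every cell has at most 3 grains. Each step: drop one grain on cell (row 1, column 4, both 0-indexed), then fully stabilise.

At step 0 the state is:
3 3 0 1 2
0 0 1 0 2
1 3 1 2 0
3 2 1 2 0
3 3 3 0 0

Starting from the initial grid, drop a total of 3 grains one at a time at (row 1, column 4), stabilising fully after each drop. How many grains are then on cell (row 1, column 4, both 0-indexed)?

1

step 0: 3 3 0 1 2
0 0 1 0 2
1 3 1 2 0
3 2 1 2 0
3 3 3 0 0
step 1: 3 3 0 1 2
0 0 1 0 3
1 3 1 2 0
3 2 1 2 0
3 3 3 0 0
step 2: 3 3 0 1 3
0 0 1 1 0
1 3 1 2 1
3 2 1 2 0
3 3 3 0 0
step 3: 3 3 0 1 3
0 0 1 1 1
1 3 1 2 1
3 2 1 2 0
3 3 3 0 0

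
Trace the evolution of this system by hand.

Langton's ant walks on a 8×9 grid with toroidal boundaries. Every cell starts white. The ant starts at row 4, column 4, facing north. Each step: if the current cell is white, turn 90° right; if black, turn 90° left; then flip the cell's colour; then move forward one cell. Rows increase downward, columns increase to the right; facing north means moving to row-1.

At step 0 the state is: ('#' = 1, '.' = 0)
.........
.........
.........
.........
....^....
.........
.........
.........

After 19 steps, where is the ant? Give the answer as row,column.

gen 0: .........
.........
.........
.........
....^....
.........
.........
.........
gen 1: .........
.........
.........
.........
....#>...
.........
.........
.........
gen 2: .........
.........
.........
.........
....##...
.....v...
.........
.........
gen 3: .........
.........
.........
.........
....##...
....<#...
.........
.........
gen 4: .........
.........
.........
.........
....^#...
....##...
.........
.........
gen 5: .........
.........
.........
.........
...<.#...
....##...
.........
.........
gen 6: .........
.........
.........
...^.....
...#.#...
....##...
.........
.........
gen 7: .........
.........
.........
...#>....
...#.#...
....##...
.........
.........
gen 8: .........
.........
.........
...##....
...#v#...
....##...
.........
.........
gen 9: .........
.........
.........
...##....
...<##...
....##...
.........
.........
gen 10: .........
.........
.........
...##....
....##...
...v##...
.........
.........
gen 11: .........
.........
.........
...##....
....##...
..<###...
.........
.........
gen 12: .........
.........
.........
...##....
..^.##...
..####...
.........
.........
gen 13: .........
.........
.........
...##....
..#>##...
..####...
.........
.........
gen 14: .........
.........
.........
...##....
..####...
..#v##...
.........
.........
gen 15: .........
.........
.........
...##....
..####...
..#.>#...
.........
.........
gen 16: .........
.........
.........
...##....
..##^#...
..#..#...
.........
.........
gen 17: .........
.........
.........
...##....
..#<.#...
..#..#...
.........
.........
gen 18: .........
.........
.........
...##....
..#..#...
..#v.#...
.........
.........
gen 19: .........
.........
.........
...##....
..#..#...
..<#.#...
.........
.........

5,2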